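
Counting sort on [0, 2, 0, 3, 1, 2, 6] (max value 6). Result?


Count array: [2, 1, 2, 1, 0, 0, 1]
Reconstruct: [0, 0, 1, 2, 2, 3, 6]


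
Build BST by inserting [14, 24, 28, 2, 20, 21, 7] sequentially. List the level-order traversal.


Root = 14; build tree by BST insertion.
Level-Order traversal: [14, 2, 24, 7, 20, 28, 21]


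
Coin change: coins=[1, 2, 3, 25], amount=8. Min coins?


dp[0]=0; dp[i]=1+min(dp[i-c] for c in coins)
...dp[3]=1, dp[4]=2, dp[5]=2, dp[6]=2, dp[7]=3, dp[8]=3
Minimum coins for 8 = 3


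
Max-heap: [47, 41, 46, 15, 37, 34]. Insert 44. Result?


Append 44: [47, 41, 46, 15, 37, 34, 44]
Bubble up: no swaps needed
Result: [47, 41, 46, 15, 37, 34, 44]


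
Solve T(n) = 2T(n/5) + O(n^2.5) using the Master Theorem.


a=2, b=5, c=2.5. log_5(2)=0.431 < c=2.5. Case 3: O(n^c) = O(n^2.500)
Complexity: O(n^2.500)


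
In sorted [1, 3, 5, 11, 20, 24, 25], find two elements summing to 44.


Two pointers: lo=0, hi=6
Found pair: (20, 24) summing to 44


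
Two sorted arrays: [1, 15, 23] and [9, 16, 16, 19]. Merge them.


Compare heads, take smaller each step.
Merged: [1, 9, 15, 16, 16, 19, 23]


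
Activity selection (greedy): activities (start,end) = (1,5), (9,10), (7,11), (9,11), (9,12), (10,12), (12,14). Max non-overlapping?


Greedy: pick earliest-ending, then skip overlaps.
Selected (4 activities): [(1, 5), (9, 10), (10, 12), (12, 14)]


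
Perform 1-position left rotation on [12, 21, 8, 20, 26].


Left rotate by 1: [21, 8, 20, 26, 12]


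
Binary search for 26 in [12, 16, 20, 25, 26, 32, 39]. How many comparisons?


Search for 26:
[0,6] mid=3 arr[3]=25
[4,6] mid=5 arr[5]=32
[4,4] mid=4 arr[4]=26
Total: 3 comparisons


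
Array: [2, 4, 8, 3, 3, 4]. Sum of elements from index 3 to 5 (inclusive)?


Prefix sums: [0, 2, 6, 14, 17, 20, 24]
Sum[3..5] = prefix[6] - prefix[3] = 24 - 14 = 10


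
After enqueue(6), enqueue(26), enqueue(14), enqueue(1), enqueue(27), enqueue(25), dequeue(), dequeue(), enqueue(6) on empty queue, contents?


enqueue(6) -> [6]
enqueue(26) -> [6, 26]
enqueue(14) -> [6, 26, 14]
enqueue(1) -> [6, 26, 14, 1]
enqueue(27) -> [6, 26, 14, 1, 27]
enqueue(25) -> [6, 26, 14, 1, 27, 25]
dequeue() returns 6 -> [26, 14, 1, 27, 25]
dequeue() returns 26 -> [14, 1, 27, 25]
enqueue(6) -> [14, 1, 27, 25, 6]
Final queue (front to back): [14, 1, 27, 25, 6]


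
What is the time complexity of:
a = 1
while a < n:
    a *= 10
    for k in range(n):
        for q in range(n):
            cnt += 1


Per nesting level: O(log n) * O(n) * O(n) = O(n^2 log n)
Complexity: O(n^2 log n)


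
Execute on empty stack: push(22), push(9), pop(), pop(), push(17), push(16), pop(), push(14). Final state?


push(22) -> [22]
push(9) -> [22, 9]
pop() returns 9 -> [22]
pop() returns 22 -> []
push(17) -> [17]
push(16) -> [17, 16]
pop() returns 16 -> [17]
push(14) -> [17, 14]
Final stack (bottom to top): [17, 14]


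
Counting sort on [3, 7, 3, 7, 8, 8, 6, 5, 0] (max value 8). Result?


Count array: [1, 0, 0, 2, 0, 1, 1, 2, 2]
Reconstruct: [0, 3, 3, 5, 6, 7, 7, 8, 8]


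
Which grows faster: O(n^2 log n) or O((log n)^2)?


polylogarithmic grows slower than n^2 log n
O((log n)^2) is asymptotically smaller; O(n^2 log n) grows faster


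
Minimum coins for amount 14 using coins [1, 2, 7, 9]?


dp[0]=0; dp[i]=1+min(dp[i-c] for c in coins)
...dp[9]=1, dp[10]=2, dp[11]=2, dp[12]=3, dp[13]=3, dp[14]=2
Minimum coins for 14 = 2


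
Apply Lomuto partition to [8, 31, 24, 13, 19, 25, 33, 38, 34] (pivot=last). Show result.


Elements <= 34 go left of pivot.
Result: [8, 31, 24, 13, 19, 25, 33, 34, 38], pivot at index 7


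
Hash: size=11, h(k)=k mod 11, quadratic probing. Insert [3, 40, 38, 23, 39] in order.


Insertions: 3->slot 3; 40->slot 7; 38->slot 5; 23->slot 1; 39->slot 6
Table: [None, 23, None, 3, None, 38, 39, 40, None, None, None]


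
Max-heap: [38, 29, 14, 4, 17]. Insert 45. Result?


Append 45: [38, 29, 14, 4, 17, 45]
Bubble up: swap idx 5(45) with idx 2(14); swap idx 2(45) with idx 0(38)
Result: [45, 29, 38, 4, 17, 14]


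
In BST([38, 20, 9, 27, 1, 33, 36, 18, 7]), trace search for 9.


BST root = 38
Search for 9: compare at each node
Path: [38, 20, 9]


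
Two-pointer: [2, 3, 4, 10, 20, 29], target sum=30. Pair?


Two pointers: lo=0, hi=5
Found pair: (10, 20) summing to 30


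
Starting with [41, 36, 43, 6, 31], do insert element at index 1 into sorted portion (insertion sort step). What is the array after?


After one pass: [36, 41, 43, 6, 31]


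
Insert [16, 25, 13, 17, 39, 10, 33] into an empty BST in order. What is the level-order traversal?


Root = 16; build tree by BST insertion.
Level-Order traversal: [16, 13, 25, 10, 17, 39, 33]


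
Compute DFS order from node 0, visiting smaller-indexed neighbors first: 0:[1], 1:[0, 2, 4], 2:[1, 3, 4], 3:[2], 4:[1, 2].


DFS stack-based: start with [0]
Visit order: [0, 1, 2, 3, 4]


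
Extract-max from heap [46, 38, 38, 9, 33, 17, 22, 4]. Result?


Max = 46
Replace root with last, heapify down
Resulting heap: [38, 33, 38, 9, 4, 17, 22]


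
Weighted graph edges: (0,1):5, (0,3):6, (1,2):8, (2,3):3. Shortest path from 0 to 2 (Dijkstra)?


Dijkstra from 0:
Distances: {0: 0, 1: 5, 2: 9, 3: 6}
Shortest distance to 2 = 9, path = [0, 3, 2]


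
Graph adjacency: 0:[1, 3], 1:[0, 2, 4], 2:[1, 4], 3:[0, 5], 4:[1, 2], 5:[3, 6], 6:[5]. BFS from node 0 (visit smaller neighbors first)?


BFS queue: start with [0]
Visit order: [0, 1, 3, 2, 4, 5, 6]


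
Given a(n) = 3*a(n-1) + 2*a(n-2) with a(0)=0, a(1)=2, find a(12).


Build bottom-up:
...a(10)=159294, a(11)=567334, a(12)=3*567334+2*159294=2020590


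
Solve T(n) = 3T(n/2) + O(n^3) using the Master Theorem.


a=3, b=2, c=3. log_2(3)=1.585 < c=3. Case 3: O(n^c) = O(n^3)
Complexity: O(n^3)


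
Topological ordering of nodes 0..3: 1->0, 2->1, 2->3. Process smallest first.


Kahn's algorithm, process smallest node first
Order: [2, 1, 0, 3]


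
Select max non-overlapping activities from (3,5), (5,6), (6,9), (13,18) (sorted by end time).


Greedy: pick earliest-ending, then skip overlaps.
Selected (4 activities): [(3, 5), (5, 6), (6, 9), (13, 18)]


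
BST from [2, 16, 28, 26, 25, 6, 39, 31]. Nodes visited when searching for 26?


BST root = 2
Search for 26: compare at each node
Path: [2, 16, 28, 26]


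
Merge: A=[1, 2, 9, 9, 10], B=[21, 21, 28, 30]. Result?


Compare heads, take smaller each step.
Merged: [1, 2, 9, 9, 10, 21, 21, 28, 30]


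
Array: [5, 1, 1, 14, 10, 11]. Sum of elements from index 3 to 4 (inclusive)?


Prefix sums: [0, 5, 6, 7, 21, 31, 42]
Sum[3..4] = prefix[5] - prefix[3] = 31 - 7 = 24


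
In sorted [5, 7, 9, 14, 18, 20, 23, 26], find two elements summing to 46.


Two pointers: lo=0, hi=7
Found pair: (20, 26) summing to 46


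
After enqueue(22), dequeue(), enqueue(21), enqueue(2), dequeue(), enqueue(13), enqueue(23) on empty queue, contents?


enqueue(22) -> [22]
dequeue() returns 22 -> []
enqueue(21) -> [21]
enqueue(2) -> [21, 2]
dequeue() returns 21 -> [2]
enqueue(13) -> [2, 13]
enqueue(23) -> [2, 13, 23]
Final queue (front to back): [2, 13, 23]


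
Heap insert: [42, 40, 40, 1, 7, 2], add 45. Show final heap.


Append 45: [42, 40, 40, 1, 7, 2, 45]
Bubble up: swap idx 6(45) with idx 2(40); swap idx 2(45) with idx 0(42)
Result: [45, 40, 42, 1, 7, 2, 40]


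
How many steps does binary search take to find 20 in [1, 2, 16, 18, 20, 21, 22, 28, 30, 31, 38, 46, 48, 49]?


Search for 20:
[0,13] mid=6 arr[6]=22
[0,5] mid=2 arr[2]=16
[3,5] mid=4 arr[4]=20
Total: 3 comparisons


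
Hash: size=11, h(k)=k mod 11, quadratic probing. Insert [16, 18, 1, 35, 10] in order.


Insertions: 16->slot 5; 18->slot 7; 1->slot 1; 35->slot 2; 10->slot 10
Table: [None, 1, 35, None, None, 16, None, 18, None, None, 10]


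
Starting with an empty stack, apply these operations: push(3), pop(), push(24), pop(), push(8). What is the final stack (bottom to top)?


push(3) -> [3]
pop() returns 3 -> []
push(24) -> [24]
pop() returns 24 -> []
push(8) -> [8]
Final stack (bottom to top): [8]


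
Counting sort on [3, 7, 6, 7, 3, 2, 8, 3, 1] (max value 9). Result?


Count array: [0, 1, 1, 3, 0, 0, 1, 2, 1, 0]
Reconstruct: [1, 2, 3, 3, 3, 6, 7, 7, 8]


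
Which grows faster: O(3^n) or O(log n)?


logarithmic grows slower than exponential (base 3)
O(log n) is asymptotically smaller; O(3^n) grows faster


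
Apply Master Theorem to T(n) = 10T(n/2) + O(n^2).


a=10, b=2, c=2. log_2(10)=3.322 > c=2. Case 1: O(n^log_b(a)) = O(n^3.322)
Complexity: O(n^3.322)


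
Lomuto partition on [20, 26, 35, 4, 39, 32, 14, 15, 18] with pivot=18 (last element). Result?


Elements <= 18 go left of pivot.
Result: [4, 14, 15, 18, 39, 32, 26, 35, 20], pivot at index 3


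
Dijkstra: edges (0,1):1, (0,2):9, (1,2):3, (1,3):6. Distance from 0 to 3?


Dijkstra from 0:
Distances: {0: 0, 1: 1, 2: 4, 3: 7}
Shortest distance to 3 = 7, path = [0, 1, 3]


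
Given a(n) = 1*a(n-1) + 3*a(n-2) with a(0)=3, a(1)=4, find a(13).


Build bottom-up:
...a(11)=21163, a(12)=48787, a(13)=1*48787+3*21163=112276


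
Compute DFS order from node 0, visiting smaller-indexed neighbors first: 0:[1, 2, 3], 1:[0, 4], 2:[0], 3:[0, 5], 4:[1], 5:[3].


DFS stack-based: start with [0]
Visit order: [0, 1, 4, 2, 3, 5]


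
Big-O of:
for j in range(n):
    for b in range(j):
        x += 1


Per nesting level: O(n) * O(n) [triangular over j] = O(n^2)
Complexity: O(n^2)


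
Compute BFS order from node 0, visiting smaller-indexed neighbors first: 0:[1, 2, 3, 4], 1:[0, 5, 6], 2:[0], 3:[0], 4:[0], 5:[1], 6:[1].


BFS queue: start with [0]
Visit order: [0, 1, 2, 3, 4, 5, 6]


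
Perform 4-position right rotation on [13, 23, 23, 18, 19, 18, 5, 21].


Right rotate by 4: [19, 18, 5, 21, 13, 23, 23, 18]


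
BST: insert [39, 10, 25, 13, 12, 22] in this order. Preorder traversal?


Root = 39; build tree by BST insertion.
Preorder traversal: [39, 10, 25, 13, 12, 22]


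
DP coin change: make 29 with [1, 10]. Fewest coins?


dp[0]=0; dp[i]=1+min(dp[i-c] for c in coins)
...dp[24]=6, dp[25]=7, dp[26]=8, dp[27]=9, dp[28]=10, dp[29]=11
Minimum coins for 29 = 11


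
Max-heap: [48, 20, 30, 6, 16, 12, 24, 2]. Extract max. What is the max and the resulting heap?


Max = 48
Replace root with last, heapify down
Resulting heap: [30, 20, 24, 6, 16, 12, 2]


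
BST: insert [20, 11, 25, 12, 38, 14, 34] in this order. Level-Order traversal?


Root = 20; build tree by BST insertion.
Level-Order traversal: [20, 11, 25, 12, 38, 14, 34]


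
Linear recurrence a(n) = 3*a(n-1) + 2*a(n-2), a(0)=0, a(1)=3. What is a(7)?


Build bottom-up:
...a(5)=417, a(6)=1485, a(7)=3*1485+2*417=5289


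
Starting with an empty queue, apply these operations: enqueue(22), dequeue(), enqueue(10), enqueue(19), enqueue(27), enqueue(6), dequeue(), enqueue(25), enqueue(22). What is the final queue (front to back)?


enqueue(22) -> [22]
dequeue() returns 22 -> []
enqueue(10) -> [10]
enqueue(19) -> [10, 19]
enqueue(27) -> [10, 19, 27]
enqueue(6) -> [10, 19, 27, 6]
dequeue() returns 10 -> [19, 27, 6]
enqueue(25) -> [19, 27, 6, 25]
enqueue(22) -> [19, 27, 6, 25, 22]
Final queue (front to back): [19, 27, 6, 25, 22]


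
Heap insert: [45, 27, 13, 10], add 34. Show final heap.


Append 34: [45, 27, 13, 10, 34]
Bubble up: swap idx 4(34) with idx 1(27)
Result: [45, 34, 13, 10, 27]


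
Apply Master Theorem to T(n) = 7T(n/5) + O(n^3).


a=7, b=5, c=3. log_5(7)=1.209 < c=3. Case 3: O(n^c) = O(n^3)
Complexity: O(n^3)


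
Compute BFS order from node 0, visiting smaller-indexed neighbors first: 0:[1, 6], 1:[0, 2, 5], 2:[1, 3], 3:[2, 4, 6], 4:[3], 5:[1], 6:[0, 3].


BFS queue: start with [0]
Visit order: [0, 1, 6, 2, 5, 3, 4]


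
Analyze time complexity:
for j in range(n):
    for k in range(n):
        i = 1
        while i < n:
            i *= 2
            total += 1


Per nesting level: O(n) * O(n) * O(log n) = O(n^2 log n)
Complexity: O(n^2 log n)


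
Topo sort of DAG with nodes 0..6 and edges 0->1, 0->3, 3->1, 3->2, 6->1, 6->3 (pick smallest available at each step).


Kahn's algorithm, process smallest node first
Order: [0, 4, 5, 6, 3, 1, 2]


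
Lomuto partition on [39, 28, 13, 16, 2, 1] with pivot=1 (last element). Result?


Elements <= 1 go left of pivot.
Result: [1, 28, 13, 16, 2, 39], pivot at index 0


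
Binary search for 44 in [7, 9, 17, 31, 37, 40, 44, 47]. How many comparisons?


Search for 44:
[0,7] mid=3 arr[3]=31
[4,7] mid=5 arr[5]=40
[6,7] mid=6 arr[6]=44
Total: 3 comparisons


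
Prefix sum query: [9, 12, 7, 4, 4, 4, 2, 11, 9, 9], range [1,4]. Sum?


Prefix sums: [0, 9, 21, 28, 32, 36, 40, 42, 53, 62, 71]
Sum[1..4] = prefix[5] - prefix[1] = 36 - 9 = 27


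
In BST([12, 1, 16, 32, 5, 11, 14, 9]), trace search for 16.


BST root = 12
Search for 16: compare at each node
Path: [12, 16]


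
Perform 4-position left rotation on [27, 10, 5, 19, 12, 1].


Left rotate by 4: [12, 1, 27, 10, 5, 19]


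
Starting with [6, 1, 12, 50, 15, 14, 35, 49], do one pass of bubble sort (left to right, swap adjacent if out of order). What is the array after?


After one pass: [1, 6, 12, 15, 14, 35, 49, 50]


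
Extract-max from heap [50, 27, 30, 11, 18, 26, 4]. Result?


Max = 50
Replace root with last, heapify down
Resulting heap: [30, 27, 26, 11, 18, 4]


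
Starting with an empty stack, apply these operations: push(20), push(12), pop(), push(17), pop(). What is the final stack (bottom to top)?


push(20) -> [20]
push(12) -> [20, 12]
pop() returns 12 -> [20]
push(17) -> [20, 17]
pop() returns 17 -> [20]
Final stack (bottom to top): [20]


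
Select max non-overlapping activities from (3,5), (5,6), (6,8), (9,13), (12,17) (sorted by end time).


Greedy: pick earliest-ending, then skip overlaps.
Selected (4 activities): [(3, 5), (5, 6), (6, 8), (9, 13)]


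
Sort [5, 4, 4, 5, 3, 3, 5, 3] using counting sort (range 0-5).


Count array: [0, 0, 0, 3, 2, 3]
Reconstruct: [3, 3, 3, 4, 4, 5, 5, 5]


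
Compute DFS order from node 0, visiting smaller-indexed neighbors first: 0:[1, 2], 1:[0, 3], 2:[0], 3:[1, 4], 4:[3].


DFS stack-based: start with [0]
Visit order: [0, 1, 3, 4, 2]


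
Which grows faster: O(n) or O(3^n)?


linear grows slower than exponential (base 3)
O(n) is asymptotically smaller; O(3^n) grows faster


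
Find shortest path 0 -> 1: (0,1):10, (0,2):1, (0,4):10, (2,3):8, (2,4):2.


Dijkstra from 0:
Distances: {0: 0, 1: 10, 2: 1, 3: 9, 4: 3}
Shortest distance to 1 = 10, path = [0, 1]


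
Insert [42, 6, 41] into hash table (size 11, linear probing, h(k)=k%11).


Insertions: 42->slot 9; 6->slot 6; 41->slot 8
Table: [None, None, None, None, None, None, 6, None, 41, 42, None]


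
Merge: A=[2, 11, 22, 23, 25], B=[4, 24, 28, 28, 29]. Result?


Compare heads, take smaller each step.
Merged: [2, 4, 11, 22, 23, 24, 25, 28, 28, 29]


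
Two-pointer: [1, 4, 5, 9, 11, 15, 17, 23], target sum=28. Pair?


Two pointers: lo=0, hi=7
Found pair: (5, 23) summing to 28


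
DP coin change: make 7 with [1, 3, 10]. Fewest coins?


dp[0]=0; dp[i]=1+min(dp[i-c] for c in coins)
...dp[2]=2, dp[3]=1, dp[4]=2, dp[5]=3, dp[6]=2, dp[7]=3
Minimum coins for 7 = 3


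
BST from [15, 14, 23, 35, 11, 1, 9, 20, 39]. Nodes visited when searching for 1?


BST root = 15
Search for 1: compare at each node
Path: [15, 14, 11, 1]


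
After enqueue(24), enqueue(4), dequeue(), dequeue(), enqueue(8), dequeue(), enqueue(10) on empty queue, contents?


enqueue(24) -> [24]
enqueue(4) -> [24, 4]
dequeue() returns 24 -> [4]
dequeue() returns 4 -> []
enqueue(8) -> [8]
dequeue() returns 8 -> []
enqueue(10) -> [10]
Final queue (front to back): [10]


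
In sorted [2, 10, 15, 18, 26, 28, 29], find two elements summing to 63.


Two pointers: lo=0, hi=6
No pair sums to 63


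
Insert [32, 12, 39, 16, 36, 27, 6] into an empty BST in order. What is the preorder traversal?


Root = 32; build tree by BST insertion.
Preorder traversal: [32, 12, 6, 16, 27, 39, 36]


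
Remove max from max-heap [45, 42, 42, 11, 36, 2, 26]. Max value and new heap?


Max = 45
Replace root with last, heapify down
Resulting heap: [42, 36, 42, 11, 26, 2]


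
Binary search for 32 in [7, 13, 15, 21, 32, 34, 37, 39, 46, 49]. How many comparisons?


Search for 32:
[0,9] mid=4 arr[4]=32
Total: 1 comparisons


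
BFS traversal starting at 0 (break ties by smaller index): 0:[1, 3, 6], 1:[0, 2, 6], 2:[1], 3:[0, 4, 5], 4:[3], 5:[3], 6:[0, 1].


BFS queue: start with [0]
Visit order: [0, 1, 3, 6, 2, 4, 5]


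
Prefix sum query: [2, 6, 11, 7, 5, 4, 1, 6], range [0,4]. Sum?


Prefix sums: [0, 2, 8, 19, 26, 31, 35, 36, 42]
Sum[0..4] = prefix[5] - prefix[0] = 31 - 0 = 31


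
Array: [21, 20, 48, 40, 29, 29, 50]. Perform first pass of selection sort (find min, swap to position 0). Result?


After one pass: [20, 21, 48, 40, 29, 29, 50]


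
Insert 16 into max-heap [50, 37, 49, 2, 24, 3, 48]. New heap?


Append 16: [50, 37, 49, 2, 24, 3, 48, 16]
Bubble up: swap idx 7(16) with idx 3(2)
Result: [50, 37, 49, 16, 24, 3, 48, 2]


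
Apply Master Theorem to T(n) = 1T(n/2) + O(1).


a=1, b=2, c=0. log_2(1)=0 = c=0. Case 2: O(n^c log n) = O(log n)
Complexity: O(log n)


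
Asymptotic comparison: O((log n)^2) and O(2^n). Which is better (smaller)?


polylogarithmic grows slower than exponential
O((log n)^2) is asymptotically smaller; O(2^n) grows faster


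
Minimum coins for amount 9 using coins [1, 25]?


dp[0]=0; dp[i]=1+min(dp[i-c] for c in coins)
...dp[4]=4, dp[5]=5, dp[6]=6, dp[7]=7, dp[8]=8, dp[9]=9
Minimum coins for 9 = 9


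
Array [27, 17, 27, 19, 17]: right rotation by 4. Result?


Right rotate by 4: [17, 27, 19, 17, 27]


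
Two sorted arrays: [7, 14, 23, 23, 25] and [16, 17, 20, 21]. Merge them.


Compare heads, take smaller each step.
Merged: [7, 14, 16, 17, 20, 21, 23, 23, 25]


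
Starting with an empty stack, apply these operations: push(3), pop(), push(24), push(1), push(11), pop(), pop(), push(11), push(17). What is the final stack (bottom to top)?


push(3) -> [3]
pop() returns 3 -> []
push(24) -> [24]
push(1) -> [24, 1]
push(11) -> [24, 1, 11]
pop() returns 11 -> [24, 1]
pop() returns 1 -> [24]
push(11) -> [24, 11]
push(17) -> [24, 11, 17]
Final stack (bottom to top): [24, 11, 17]


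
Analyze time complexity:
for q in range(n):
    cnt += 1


Per nesting level: O(n) = O(n)
Complexity: O(n)


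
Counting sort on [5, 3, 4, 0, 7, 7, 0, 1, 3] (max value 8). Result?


Count array: [2, 1, 0, 2, 1, 1, 0, 2, 0]
Reconstruct: [0, 0, 1, 3, 3, 4, 5, 7, 7]


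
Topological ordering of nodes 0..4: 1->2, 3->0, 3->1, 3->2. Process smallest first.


Kahn's algorithm, process smallest node first
Order: [3, 0, 1, 2, 4]


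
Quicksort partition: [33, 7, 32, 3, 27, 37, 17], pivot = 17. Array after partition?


Elements <= 17 go left of pivot.
Result: [7, 3, 17, 33, 27, 37, 32], pivot at index 2


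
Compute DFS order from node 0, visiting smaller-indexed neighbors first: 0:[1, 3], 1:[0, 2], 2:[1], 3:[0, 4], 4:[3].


DFS stack-based: start with [0]
Visit order: [0, 1, 2, 3, 4]


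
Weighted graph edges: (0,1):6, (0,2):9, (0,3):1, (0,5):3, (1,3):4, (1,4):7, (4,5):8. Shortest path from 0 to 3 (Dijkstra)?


Dijkstra from 0:
Distances: {0: 0, 1: 5, 2: 9, 3: 1, 4: 11, 5: 3}
Shortest distance to 3 = 1, path = [0, 3]


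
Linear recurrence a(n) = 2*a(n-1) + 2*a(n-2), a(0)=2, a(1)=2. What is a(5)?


Build bottom-up:
...a(3)=20, a(4)=56, a(5)=2*56+2*20=152


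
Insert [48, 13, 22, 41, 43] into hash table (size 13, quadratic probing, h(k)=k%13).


Insertions: 48->slot 9; 13->slot 0; 22->slot 10; 41->slot 2; 43->slot 4
Table: [13, None, 41, None, 43, None, None, None, None, 48, 22, None, None]


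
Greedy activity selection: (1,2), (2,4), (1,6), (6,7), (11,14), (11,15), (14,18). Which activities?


Greedy: pick earliest-ending, then skip overlaps.
Selected (5 activities): [(1, 2), (2, 4), (6, 7), (11, 14), (14, 18)]


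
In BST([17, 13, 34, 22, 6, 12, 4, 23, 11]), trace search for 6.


BST root = 17
Search for 6: compare at each node
Path: [17, 13, 6]


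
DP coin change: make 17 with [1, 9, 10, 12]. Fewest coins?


dp[0]=0; dp[i]=1+min(dp[i-c] for c in coins)
...dp[12]=1, dp[13]=2, dp[14]=3, dp[15]=4, dp[16]=5, dp[17]=6
Minimum coins for 17 = 6


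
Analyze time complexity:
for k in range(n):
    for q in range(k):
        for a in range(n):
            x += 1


Per nesting level: O(n) * O(n) [triangular over k] * O(n) = O(n^3)
Complexity: O(n^3)


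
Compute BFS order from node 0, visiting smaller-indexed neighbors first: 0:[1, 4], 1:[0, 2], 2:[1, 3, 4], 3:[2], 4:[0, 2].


BFS queue: start with [0]
Visit order: [0, 1, 4, 2, 3]


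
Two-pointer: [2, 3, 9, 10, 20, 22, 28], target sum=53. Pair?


Two pointers: lo=0, hi=6
No pair sums to 53


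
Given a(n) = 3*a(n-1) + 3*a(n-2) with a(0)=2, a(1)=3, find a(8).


Build bottom-up:
...a(6)=2970, a(7)=11259, a(8)=3*11259+3*2970=42687


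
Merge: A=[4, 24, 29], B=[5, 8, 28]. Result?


Compare heads, take smaller each step.
Merged: [4, 5, 8, 24, 28, 29]


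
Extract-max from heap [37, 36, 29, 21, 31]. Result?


Max = 37
Replace root with last, heapify down
Resulting heap: [36, 31, 29, 21]


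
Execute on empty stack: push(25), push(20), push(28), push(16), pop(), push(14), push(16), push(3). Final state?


push(25) -> [25]
push(20) -> [25, 20]
push(28) -> [25, 20, 28]
push(16) -> [25, 20, 28, 16]
pop() returns 16 -> [25, 20, 28]
push(14) -> [25, 20, 28, 14]
push(16) -> [25, 20, 28, 14, 16]
push(3) -> [25, 20, 28, 14, 16, 3]
Final stack (bottom to top): [25, 20, 28, 14, 16, 3]


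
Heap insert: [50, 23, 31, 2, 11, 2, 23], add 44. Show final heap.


Append 44: [50, 23, 31, 2, 11, 2, 23, 44]
Bubble up: swap idx 7(44) with idx 3(2); swap idx 3(44) with idx 1(23)
Result: [50, 44, 31, 23, 11, 2, 23, 2]


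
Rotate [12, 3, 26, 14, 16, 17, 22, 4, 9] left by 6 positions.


Left rotate by 6: [22, 4, 9, 12, 3, 26, 14, 16, 17]


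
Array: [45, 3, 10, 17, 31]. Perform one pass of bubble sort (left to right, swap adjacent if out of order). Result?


After one pass: [3, 10, 17, 31, 45]


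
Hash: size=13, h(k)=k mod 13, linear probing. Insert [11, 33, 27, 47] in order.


Insertions: 11->slot 11; 33->slot 7; 27->slot 1; 47->slot 8
Table: [None, 27, None, None, None, None, None, 33, 47, None, None, 11, None]


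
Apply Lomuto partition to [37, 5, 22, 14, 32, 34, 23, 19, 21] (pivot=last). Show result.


Elements <= 21 go left of pivot.
Result: [5, 14, 19, 21, 32, 34, 23, 22, 37], pivot at index 3


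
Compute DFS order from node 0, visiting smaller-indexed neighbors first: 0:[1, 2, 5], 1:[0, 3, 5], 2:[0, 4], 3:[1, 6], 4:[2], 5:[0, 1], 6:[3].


DFS stack-based: start with [0]
Visit order: [0, 1, 3, 6, 5, 2, 4]


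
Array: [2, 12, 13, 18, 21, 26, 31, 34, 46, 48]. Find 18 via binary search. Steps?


Search for 18:
[0,9] mid=4 arr[4]=21
[0,3] mid=1 arr[1]=12
[2,3] mid=2 arr[2]=13
[3,3] mid=3 arr[3]=18
Total: 4 comparisons


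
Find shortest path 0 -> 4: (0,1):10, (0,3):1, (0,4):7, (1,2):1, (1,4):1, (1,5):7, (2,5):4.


Dijkstra from 0:
Distances: {0: 0, 1: 8, 2: 9, 3: 1, 4: 7, 5: 13}
Shortest distance to 4 = 7, path = [0, 4]


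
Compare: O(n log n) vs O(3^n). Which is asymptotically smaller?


linearithmic grows slower than exponential (base 3)
O(n log n) is asymptotically smaller; O(3^n) grows faster


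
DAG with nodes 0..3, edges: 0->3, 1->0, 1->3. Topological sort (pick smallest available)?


Kahn's algorithm, process smallest node first
Order: [1, 0, 2, 3]


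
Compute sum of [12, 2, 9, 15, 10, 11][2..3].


Prefix sums: [0, 12, 14, 23, 38, 48, 59]
Sum[2..3] = prefix[4] - prefix[2] = 38 - 14 = 24


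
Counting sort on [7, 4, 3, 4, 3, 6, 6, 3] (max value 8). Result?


Count array: [0, 0, 0, 3, 2, 0, 2, 1, 0]
Reconstruct: [3, 3, 3, 4, 4, 6, 6, 7]


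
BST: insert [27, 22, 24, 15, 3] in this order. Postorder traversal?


Root = 27; build tree by BST insertion.
Postorder traversal: [3, 15, 24, 22, 27]


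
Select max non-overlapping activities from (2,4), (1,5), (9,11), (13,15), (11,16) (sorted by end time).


Greedy: pick earliest-ending, then skip overlaps.
Selected (3 activities): [(2, 4), (9, 11), (13, 15)]


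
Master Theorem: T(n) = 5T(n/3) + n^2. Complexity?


a=5, b=3, c=2. log_3(5)=1.465 < c=2. Case 3: O(n^c) = O(n^2)
Complexity: O(n^2)


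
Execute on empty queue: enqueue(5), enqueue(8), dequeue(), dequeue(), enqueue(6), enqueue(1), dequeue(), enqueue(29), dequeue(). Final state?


enqueue(5) -> [5]
enqueue(8) -> [5, 8]
dequeue() returns 5 -> [8]
dequeue() returns 8 -> []
enqueue(6) -> [6]
enqueue(1) -> [6, 1]
dequeue() returns 6 -> [1]
enqueue(29) -> [1, 29]
dequeue() returns 1 -> [29]
Final queue (front to back): [29]


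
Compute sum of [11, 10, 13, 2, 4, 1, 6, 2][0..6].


Prefix sums: [0, 11, 21, 34, 36, 40, 41, 47, 49]
Sum[0..6] = prefix[7] - prefix[0] = 47 - 0 = 47


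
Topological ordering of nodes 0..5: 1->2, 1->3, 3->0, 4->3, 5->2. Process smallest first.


Kahn's algorithm, process smallest node first
Order: [1, 4, 3, 0, 5, 2]


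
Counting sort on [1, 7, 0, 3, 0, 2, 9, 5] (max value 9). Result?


Count array: [2, 1, 1, 1, 0, 1, 0, 1, 0, 1]
Reconstruct: [0, 0, 1, 2, 3, 5, 7, 9]


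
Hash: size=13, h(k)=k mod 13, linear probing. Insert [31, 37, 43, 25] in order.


Insertions: 31->slot 5; 37->slot 11; 43->slot 4; 25->slot 12
Table: [None, None, None, None, 43, 31, None, None, None, None, None, 37, 25]


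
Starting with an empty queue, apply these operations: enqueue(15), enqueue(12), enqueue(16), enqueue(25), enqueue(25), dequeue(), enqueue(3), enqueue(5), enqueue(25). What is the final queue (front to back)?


enqueue(15) -> [15]
enqueue(12) -> [15, 12]
enqueue(16) -> [15, 12, 16]
enqueue(25) -> [15, 12, 16, 25]
enqueue(25) -> [15, 12, 16, 25, 25]
dequeue() returns 15 -> [12, 16, 25, 25]
enqueue(3) -> [12, 16, 25, 25, 3]
enqueue(5) -> [12, 16, 25, 25, 3, 5]
enqueue(25) -> [12, 16, 25, 25, 3, 5, 25]
Final queue (front to back): [12, 16, 25, 25, 3, 5, 25]


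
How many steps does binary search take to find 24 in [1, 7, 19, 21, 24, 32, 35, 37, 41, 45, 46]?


Search for 24:
[0,10] mid=5 arr[5]=32
[0,4] mid=2 arr[2]=19
[3,4] mid=3 arr[3]=21
[4,4] mid=4 arr[4]=24
Total: 4 comparisons


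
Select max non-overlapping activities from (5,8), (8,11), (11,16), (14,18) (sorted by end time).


Greedy: pick earliest-ending, then skip overlaps.
Selected (3 activities): [(5, 8), (8, 11), (11, 16)]


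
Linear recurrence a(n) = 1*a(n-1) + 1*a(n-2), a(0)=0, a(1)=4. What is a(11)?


Build bottom-up:
...a(9)=136, a(10)=220, a(11)=1*220+1*136=356


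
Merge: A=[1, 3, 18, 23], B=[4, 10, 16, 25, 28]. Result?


Compare heads, take smaller each step.
Merged: [1, 3, 4, 10, 16, 18, 23, 25, 28]


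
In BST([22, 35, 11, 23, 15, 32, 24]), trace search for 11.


BST root = 22
Search for 11: compare at each node
Path: [22, 11]


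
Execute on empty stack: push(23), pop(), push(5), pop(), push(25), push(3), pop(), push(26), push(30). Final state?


push(23) -> [23]
pop() returns 23 -> []
push(5) -> [5]
pop() returns 5 -> []
push(25) -> [25]
push(3) -> [25, 3]
pop() returns 3 -> [25]
push(26) -> [25, 26]
push(30) -> [25, 26, 30]
Final stack (bottom to top): [25, 26, 30]


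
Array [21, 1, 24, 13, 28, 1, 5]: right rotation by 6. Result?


Right rotate by 6: [1, 24, 13, 28, 1, 5, 21]


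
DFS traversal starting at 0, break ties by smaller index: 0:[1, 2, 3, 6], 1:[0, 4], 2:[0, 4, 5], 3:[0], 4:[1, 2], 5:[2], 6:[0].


DFS stack-based: start with [0]
Visit order: [0, 1, 4, 2, 5, 3, 6]


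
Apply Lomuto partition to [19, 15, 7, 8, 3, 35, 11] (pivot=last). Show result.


Elements <= 11 go left of pivot.
Result: [7, 8, 3, 11, 19, 35, 15], pivot at index 3


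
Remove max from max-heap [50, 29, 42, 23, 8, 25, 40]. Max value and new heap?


Max = 50
Replace root with last, heapify down
Resulting heap: [42, 29, 40, 23, 8, 25]


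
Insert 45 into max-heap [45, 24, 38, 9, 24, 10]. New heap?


Append 45: [45, 24, 38, 9, 24, 10, 45]
Bubble up: swap idx 6(45) with idx 2(38)
Result: [45, 24, 45, 9, 24, 10, 38]


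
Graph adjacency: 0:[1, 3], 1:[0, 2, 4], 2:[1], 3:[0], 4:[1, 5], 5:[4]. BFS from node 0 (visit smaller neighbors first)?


BFS queue: start with [0]
Visit order: [0, 1, 3, 2, 4, 5]


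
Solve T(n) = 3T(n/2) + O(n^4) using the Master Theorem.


a=3, b=2, c=4. log_2(3)=1.585 < c=4. Case 3: O(n^c) = O(n^4)
Complexity: O(n^4)


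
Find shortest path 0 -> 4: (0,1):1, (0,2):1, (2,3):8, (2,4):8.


Dijkstra from 0:
Distances: {0: 0, 1: 1, 2: 1, 3: 9, 4: 9}
Shortest distance to 4 = 9, path = [0, 2, 4]


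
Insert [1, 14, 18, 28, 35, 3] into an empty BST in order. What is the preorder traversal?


Root = 1; build tree by BST insertion.
Preorder traversal: [1, 14, 3, 18, 28, 35]


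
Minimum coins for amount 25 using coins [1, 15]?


dp[0]=0; dp[i]=1+min(dp[i-c] for c in coins)
...dp[20]=6, dp[21]=7, dp[22]=8, dp[23]=9, dp[24]=10, dp[25]=11
Minimum coins for 25 = 11


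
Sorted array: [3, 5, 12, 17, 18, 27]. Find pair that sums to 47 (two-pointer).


Two pointers: lo=0, hi=5
No pair sums to 47


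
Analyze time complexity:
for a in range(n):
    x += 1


Per nesting level: O(n) = O(n)
Complexity: O(n)


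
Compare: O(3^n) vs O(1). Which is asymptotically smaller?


constant grows slower than exponential (base 3)
O(1) is asymptotically smaller; O(3^n) grows faster


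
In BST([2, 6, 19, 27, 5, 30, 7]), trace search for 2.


BST root = 2
Search for 2: compare at each node
Path: [2]


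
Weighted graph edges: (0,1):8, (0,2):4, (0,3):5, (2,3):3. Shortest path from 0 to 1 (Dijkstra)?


Dijkstra from 0:
Distances: {0: 0, 1: 8, 2: 4, 3: 5}
Shortest distance to 1 = 8, path = [0, 1]


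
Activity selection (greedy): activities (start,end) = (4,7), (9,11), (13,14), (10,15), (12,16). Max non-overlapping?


Greedy: pick earliest-ending, then skip overlaps.
Selected (3 activities): [(4, 7), (9, 11), (13, 14)]


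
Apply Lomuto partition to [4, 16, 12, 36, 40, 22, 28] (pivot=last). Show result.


Elements <= 28 go left of pivot.
Result: [4, 16, 12, 22, 28, 36, 40], pivot at index 4


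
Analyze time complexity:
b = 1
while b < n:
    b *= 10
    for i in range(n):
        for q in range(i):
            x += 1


Per nesting level: O(log n) * O(n) * O(n) [triangular over i] = O(n^2 log n)
Complexity: O(n^2 log n)


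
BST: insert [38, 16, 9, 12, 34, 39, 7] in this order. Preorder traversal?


Root = 38; build tree by BST insertion.
Preorder traversal: [38, 16, 9, 7, 12, 34, 39]


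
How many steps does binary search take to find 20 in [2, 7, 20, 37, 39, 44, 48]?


Search for 20:
[0,6] mid=3 arr[3]=37
[0,2] mid=1 arr[1]=7
[2,2] mid=2 arr[2]=20
Total: 3 comparisons


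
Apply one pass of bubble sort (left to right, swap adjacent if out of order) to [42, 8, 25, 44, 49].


After one pass: [8, 25, 42, 44, 49]


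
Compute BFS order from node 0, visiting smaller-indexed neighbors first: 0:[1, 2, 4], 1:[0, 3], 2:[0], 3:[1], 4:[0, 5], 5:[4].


BFS queue: start with [0]
Visit order: [0, 1, 2, 4, 3, 5]


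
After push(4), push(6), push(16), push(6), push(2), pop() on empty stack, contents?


push(4) -> [4]
push(6) -> [4, 6]
push(16) -> [4, 6, 16]
push(6) -> [4, 6, 16, 6]
push(2) -> [4, 6, 16, 6, 2]
pop() returns 2 -> [4, 6, 16, 6]
Final stack (bottom to top): [4, 6, 16, 6]


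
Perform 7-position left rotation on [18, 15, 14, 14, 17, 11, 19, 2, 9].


Left rotate by 7: [2, 9, 18, 15, 14, 14, 17, 11, 19]


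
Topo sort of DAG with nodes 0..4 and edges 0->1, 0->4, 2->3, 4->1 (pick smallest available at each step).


Kahn's algorithm, process smallest node first
Order: [0, 2, 3, 4, 1]


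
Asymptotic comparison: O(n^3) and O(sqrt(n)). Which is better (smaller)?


sublinear grows slower than cubic
O(sqrt(n)) is asymptotically smaller; O(n^3) grows faster


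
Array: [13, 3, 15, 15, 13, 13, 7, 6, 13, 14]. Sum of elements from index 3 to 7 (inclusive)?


Prefix sums: [0, 13, 16, 31, 46, 59, 72, 79, 85, 98, 112]
Sum[3..7] = prefix[8] - prefix[3] = 85 - 31 = 54


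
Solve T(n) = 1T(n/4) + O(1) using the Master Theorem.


a=1, b=4, c=0. log_4(1)=0 = c=0. Case 2: O(n^c log n) = O(log n)
Complexity: O(log n)


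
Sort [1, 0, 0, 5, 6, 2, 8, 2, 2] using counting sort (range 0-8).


Count array: [2, 1, 3, 0, 0, 1, 1, 0, 1]
Reconstruct: [0, 0, 1, 2, 2, 2, 5, 6, 8]


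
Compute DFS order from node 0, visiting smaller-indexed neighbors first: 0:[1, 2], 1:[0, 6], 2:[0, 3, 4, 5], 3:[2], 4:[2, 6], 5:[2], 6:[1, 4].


DFS stack-based: start with [0]
Visit order: [0, 1, 6, 4, 2, 3, 5]


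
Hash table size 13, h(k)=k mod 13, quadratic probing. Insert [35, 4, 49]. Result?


Insertions: 35->slot 9; 4->slot 4; 49->slot 10
Table: [None, None, None, None, 4, None, None, None, None, 35, 49, None, None]


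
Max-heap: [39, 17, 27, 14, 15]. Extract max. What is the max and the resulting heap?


Max = 39
Replace root with last, heapify down
Resulting heap: [27, 17, 15, 14]


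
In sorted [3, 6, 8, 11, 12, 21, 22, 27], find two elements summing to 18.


Two pointers: lo=0, hi=7
Found pair: (6, 12) summing to 18


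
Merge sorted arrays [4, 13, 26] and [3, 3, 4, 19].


Compare heads, take smaller each step.
Merged: [3, 3, 4, 4, 13, 19, 26]


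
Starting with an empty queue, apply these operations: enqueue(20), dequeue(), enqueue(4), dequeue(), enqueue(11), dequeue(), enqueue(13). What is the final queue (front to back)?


enqueue(20) -> [20]
dequeue() returns 20 -> []
enqueue(4) -> [4]
dequeue() returns 4 -> []
enqueue(11) -> [11]
dequeue() returns 11 -> []
enqueue(13) -> [13]
Final queue (front to back): [13]


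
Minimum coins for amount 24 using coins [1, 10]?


dp[0]=0; dp[i]=1+min(dp[i-c] for c in coins)
...dp[19]=10, dp[20]=2, dp[21]=3, dp[22]=4, dp[23]=5, dp[24]=6
Minimum coins for 24 = 6


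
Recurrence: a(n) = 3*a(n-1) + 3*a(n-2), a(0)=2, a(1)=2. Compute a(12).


Build bottom-up:
...a(10)=479682, a(11)=1818612, a(12)=3*1818612+3*479682=6894882


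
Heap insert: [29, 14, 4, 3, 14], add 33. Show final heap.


Append 33: [29, 14, 4, 3, 14, 33]
Bubble up: swap idx 5(33) with idx 2(4); swap idx 2(33) with idx 0(29)
Result: [33, 14, 29, 3, 14, 4]


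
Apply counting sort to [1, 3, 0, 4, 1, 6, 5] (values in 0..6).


Count array: [1, 2, 0, 1, 1, 1, 1]
Reconstruct: [0, 1, 1, 3, 4, 5, 6]


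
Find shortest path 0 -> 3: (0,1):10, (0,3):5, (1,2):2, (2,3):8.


Dijkstra from 0:
Distances: {0: 0, 1: 10, 2: 12, 3: 5}
Shortest distance to 3 = 5, path = [0, 3]


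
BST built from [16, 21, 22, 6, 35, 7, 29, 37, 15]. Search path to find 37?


BST root = 16
Search for 37: compare at each node
Path: [16, 21, 22, 35, 37]


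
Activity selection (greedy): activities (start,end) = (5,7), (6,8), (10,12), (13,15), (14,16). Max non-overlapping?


Greedy: pick earliest-ending, then skip overlaps.
Selected (3 activities): [(5, 7), (10, 12), (13, 15)]


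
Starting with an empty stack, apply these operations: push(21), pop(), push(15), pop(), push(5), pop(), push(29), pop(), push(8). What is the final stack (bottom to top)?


push(21) -> [21]
pop() returns 21 -> []
push(15) -> [15]
pop() returns 15 -> []
push(5) -> [5]
pop() returns 5 -> []
push(29) -> [29]
pop() returns 29 -> []
push(8) -> [8]
Final stack (bottom to top): [8]


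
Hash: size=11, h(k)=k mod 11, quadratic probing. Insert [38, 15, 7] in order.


Insertions: 38->slot 5; 15->slot 4; 7->slot 7
Table: [None, None, None, None, 15, 38, None, 7, None, None, None]


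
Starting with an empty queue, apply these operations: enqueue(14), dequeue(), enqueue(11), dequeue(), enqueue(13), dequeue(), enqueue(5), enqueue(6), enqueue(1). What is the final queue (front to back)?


enqueue(14) -> [14]
dequeue() returns 14 -> []
enqueue(11) -> [11]
dequeue() returns 11 -> []
enqueue(13) -> [13]
dequeue() returns 13 -> []
enqueue(5) -> [5]
enqueue(6) -> [5, 6]
enqueue(1) -> [5, 6, 1]
Final queue (front to back): [5, 6, 1]


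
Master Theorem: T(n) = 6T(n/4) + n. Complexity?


a=6, b=4, c=1. log_4(6)=1.292 > c=1. Case 1: O(n^log_b(a)) = O(n^1.292)
Complexity: O(n^1.292)


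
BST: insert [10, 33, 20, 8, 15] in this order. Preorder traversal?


Root = 10; build tree by BST insertion.
Preorder traversal: [10, 8, 33, 20, 15]


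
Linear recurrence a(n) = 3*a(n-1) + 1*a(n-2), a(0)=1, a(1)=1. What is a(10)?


Build bottom-up:
...a(8)=5116, a(9)=16897, a(10)=3*16897+1*5116=55807


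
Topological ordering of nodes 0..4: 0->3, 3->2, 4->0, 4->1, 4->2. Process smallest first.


Kahn's algorithm, process smallest node first
Order: [4, 0, 1, 3, 2]


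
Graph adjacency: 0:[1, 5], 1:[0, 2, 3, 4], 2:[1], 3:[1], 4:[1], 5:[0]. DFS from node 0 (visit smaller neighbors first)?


DFS stack-based: start with [0]
Visit order: [0, 1, 2, 3, 4, 5]


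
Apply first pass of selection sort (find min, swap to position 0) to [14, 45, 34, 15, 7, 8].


After one pass: [7, 45, 34, 15, 14, 8]


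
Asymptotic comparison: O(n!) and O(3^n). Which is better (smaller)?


exponential (base 3) grows slower than factorial
O(3^n) is asymptotically smaller; O(n!) grows faster


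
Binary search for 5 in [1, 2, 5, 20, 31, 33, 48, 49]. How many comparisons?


Search for 5:
[0,7] mid=3 arr[3]=20
[0,2] mid=1 arr[1]=2
[2,2] mid=2 arr[2]=5
Total: 3 comparisons


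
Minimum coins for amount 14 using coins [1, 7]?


dp[0]=0; dp[i]=1+min(dp[i-c] for c in coins)
...dp[9]=3, dp[10]=4, dp[11]=5, dp[12]=6, dp[13]=7, dp[14]=2
Minimum coins for 14 = 2


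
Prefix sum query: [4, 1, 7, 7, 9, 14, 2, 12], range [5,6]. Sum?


Prefix sums: [0, 4, 5, 12, 19, 28, 42, 44, 56]
Sum[5..6] = prefix[7] - prefix[5] = 44 - 28 = 16


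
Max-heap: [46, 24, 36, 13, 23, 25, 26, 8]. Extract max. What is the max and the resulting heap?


Max = 46
Replace root with last, heapify down
Resulting heap: [36, 24, 26, 13, 23, 25, 8]


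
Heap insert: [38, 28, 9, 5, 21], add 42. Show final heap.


Append 42: [38, 28, 9, 5, 21, 42]
Bubble up: swap idx 5(42) with idx 2(9); swap idx 2(42) with idx 0(38)
Result: [42, 28, 38, 5, 21, 9]


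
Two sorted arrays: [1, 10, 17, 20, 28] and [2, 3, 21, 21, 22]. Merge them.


Compare heads, take smaller each step.
Merged: [1, 2, 3, 10, 17, 20, 21, 21, 22, 28]


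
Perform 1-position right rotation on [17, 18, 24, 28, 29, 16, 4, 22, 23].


Right rotate by 1: [23, 17, 18, 24, 28, 29, 16, 4, 22]


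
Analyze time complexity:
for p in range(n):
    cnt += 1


Per nesting level: O(n) = O(n)
Complexity: O(n)


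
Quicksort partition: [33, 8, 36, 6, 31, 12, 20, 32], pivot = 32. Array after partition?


Elements <= 32 go left of pivot.
Result: [8, 6, 31, 12, 20, 32, 36, 33], pivot at index 5


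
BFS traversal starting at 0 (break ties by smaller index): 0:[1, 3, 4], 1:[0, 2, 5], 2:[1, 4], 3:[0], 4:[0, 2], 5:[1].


BFS queue: start with [0]
Visit order: [0, 1, 3, 4, 2, 5]


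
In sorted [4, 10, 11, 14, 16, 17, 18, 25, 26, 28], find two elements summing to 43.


Two pointers: lo=0, hi=9
Found pair: (17, 26) summing to 43


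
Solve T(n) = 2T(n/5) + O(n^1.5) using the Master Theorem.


a=2, b=5, c=1.5. log_5(2)=0.431 < c=1.5. Case 3: O(n^c) = O(n^1.500)
Complexity: O(n^1.500)
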